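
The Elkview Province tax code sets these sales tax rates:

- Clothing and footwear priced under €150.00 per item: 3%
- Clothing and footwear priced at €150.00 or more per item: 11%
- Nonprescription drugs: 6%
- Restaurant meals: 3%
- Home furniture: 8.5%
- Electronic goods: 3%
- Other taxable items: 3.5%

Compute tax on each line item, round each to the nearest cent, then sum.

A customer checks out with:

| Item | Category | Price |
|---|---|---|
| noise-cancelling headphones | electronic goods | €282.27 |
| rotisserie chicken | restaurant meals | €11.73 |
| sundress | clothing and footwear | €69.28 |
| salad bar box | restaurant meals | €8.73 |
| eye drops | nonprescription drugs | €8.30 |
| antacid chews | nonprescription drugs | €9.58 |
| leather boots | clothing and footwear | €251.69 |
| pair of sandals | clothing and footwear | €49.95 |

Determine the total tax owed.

€41.42

Noise-cancelling headphones €282.27: electronic goods → 3% → €8.47
Rotisserie chicken €11.73: restaurant meals → 3% → €0.35
Sundress €69.28: clothing and footwear, under €150.00 → 3% → €2.08
Salad bar box €8.73: restaurant meals → 3% → €0.26
Eye drops €8.30: nonprescription drugs → 6% → €0.50
Antacid chews €9.58: nonprescription drugs → 6% → €0.57
Leather boots €251.69: clothing and footwear, €150.00 or more → 11% → €27.69
Pair of sandals €49.95: clothing and footwear, under €150.00 → 3% → €1.50
Total tax = €8.47 + €0.35 + €2.08 + €0.26 + €0.50 + €0.57 + €27.69 + €1.50 = €41.42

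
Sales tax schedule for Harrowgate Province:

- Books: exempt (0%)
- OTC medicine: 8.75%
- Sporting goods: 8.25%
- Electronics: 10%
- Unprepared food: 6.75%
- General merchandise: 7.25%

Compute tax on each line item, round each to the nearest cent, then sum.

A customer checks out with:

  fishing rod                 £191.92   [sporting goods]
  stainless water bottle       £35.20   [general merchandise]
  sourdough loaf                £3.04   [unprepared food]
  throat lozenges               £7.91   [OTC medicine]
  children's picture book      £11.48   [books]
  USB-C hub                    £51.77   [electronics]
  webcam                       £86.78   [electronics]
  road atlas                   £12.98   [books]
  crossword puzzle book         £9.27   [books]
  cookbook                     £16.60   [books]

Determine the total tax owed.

£33.14

Fishing rod £191.92: sporting goods → 8.25% → £15.83
Stainless water bottle £35.20: general merchandise → 7.25% → £2.55
Sourdough loaf £3.04: unprepared food → 6.75% → £0.21
Throat lozenges £7.91: OTC medicine → 8.75% → £0.69
Children's picture book £11.48: books → 0% → £0.00
USB-C hub £51.77: electronics → 10% → £5.18
Webcam £86.78: electronics → 10% → £8.68
Road atlas £12.98: books → 0% → £0.00
Crossword puzzle book £9.27: books → 0% → £0.00
Cookbook £16.60: books → 0% → £0.00
Total tax = £15.83 + £2.55 + £0.21 + £0.69 + £5.18 + £8.68 = £33.14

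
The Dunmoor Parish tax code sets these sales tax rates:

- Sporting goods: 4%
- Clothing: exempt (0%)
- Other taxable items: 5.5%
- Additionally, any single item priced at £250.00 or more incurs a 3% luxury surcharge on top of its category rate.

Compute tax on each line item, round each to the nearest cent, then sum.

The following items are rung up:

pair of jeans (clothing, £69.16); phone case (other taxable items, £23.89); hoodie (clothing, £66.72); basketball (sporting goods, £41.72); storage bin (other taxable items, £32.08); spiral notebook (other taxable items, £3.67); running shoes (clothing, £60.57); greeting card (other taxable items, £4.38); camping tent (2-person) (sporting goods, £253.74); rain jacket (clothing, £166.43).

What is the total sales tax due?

£22.94

Pair of jeans £69.16: clothing → 0% → £0.00
Phone case £23.89: other taxable items → 5.5% → £1.31
Hoodie £66.72: clothing → 0% → £0.00
Basketball £41.72: sporting goods → 4% → £1.67
Storage bin £32.08: other taxable items → 5.5% → £1.76
Spiral notebook £3.67: other taxable items → 5.5% → £0.20
Running shoes £60.57: clothing → 0% → £0.00
Greeting card £4.38: other taxable items → 5.5% → £0.24
Camping tent (2-person) £253.74: sporting goods → 4% + 3% surcharge = 7% → £17.76
Rain jacket £166.43: clothing → 0% → £0.00
Total tax = £1.31 + £1.67 + £1.76 + £0.20 + £0.24 + £17.76 = £22.94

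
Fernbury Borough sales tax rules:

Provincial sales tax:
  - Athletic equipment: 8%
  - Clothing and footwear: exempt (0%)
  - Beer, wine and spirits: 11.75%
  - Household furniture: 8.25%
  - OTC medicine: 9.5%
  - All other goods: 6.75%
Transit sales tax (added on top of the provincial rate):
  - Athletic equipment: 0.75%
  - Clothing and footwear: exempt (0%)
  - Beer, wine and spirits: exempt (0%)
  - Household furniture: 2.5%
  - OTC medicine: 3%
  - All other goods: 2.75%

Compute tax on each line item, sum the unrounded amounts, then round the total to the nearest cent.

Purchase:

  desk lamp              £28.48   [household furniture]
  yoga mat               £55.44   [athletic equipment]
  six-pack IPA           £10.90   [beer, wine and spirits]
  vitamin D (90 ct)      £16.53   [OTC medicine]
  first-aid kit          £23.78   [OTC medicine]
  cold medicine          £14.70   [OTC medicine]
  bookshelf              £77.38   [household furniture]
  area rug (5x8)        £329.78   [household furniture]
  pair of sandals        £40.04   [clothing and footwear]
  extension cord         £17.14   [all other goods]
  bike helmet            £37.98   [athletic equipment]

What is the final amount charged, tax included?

Desk lamp £28.48: household furniture → 8.25% + 2.5% transit = 10.75% → £3.0616
Yoga mat £55.44: athletic equipment → 8% + 0.75% transit = 8.75% → £4.851
Six-pack IPA £10.90: beer, wine and spirits → 11.75% + 0% transit = 11.75% → £1.28075
Vitamin D (90 ct) £16.53: OTC medicine → 9.5% + 3% transit = 12.5% → £2.06625
First-aid kit £23.78: OTC medicine → 9.5% + 3% transit = 12.5% → £2.9725
Cold medicine £14.70: OTC medicine → 9.5% + 3% transit = 12.5% → £1.8375
Bookshelf £77.38: household furniture → 8.25% + 2.5% transit = 10.75% → £8.31835
Area rug (5x8) £329.78: household furniture → 8.25% + 2.5% transit = 10.75% → £35.45135
Pair of sandals £40.04: clothing and footwear → 0% + 0% transit = 0% → £0.00
Extension cord £17.14: all other goods → 6.75% + 2.75% transit = 9.5% → £1.6283
Bike helmet £37.98: athletic equipment → 8% + 0.75% transit = 8.75% → £3.32325
Subtotal = £652.15; unrounded tax = £64.79085 → £64.79; total due = £716.94

£716.94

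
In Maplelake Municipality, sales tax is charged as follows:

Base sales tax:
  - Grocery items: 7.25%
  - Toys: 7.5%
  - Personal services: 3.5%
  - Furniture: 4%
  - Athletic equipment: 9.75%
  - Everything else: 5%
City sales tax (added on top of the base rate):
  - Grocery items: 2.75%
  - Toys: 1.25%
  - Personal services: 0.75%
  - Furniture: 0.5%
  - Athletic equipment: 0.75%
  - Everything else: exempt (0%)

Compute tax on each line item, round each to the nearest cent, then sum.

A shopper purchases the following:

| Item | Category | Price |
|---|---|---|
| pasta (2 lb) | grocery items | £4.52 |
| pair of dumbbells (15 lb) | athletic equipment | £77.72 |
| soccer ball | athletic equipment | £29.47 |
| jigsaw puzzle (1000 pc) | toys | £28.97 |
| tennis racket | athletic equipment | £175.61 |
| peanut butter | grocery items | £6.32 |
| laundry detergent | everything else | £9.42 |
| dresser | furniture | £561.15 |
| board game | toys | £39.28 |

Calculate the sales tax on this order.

Pasta (2 lb) £4.52: grocery items → 7.25% + 2.75% city = 10% → £0.45
Pair of dumbbells (15 lb) £77.72: athletic equipment → 9.75% + 0.75% city = 10.5% → £8.16
Soccer ball £29.47: athletic equipment → 9.75% + 0.75% city = 10.5% → £3.09
Jigsaw puzzle (1000 pc) £28.97: toys → 7.5% + 1.25% city = 8.75% → £2.53
Tennis racket £175.61: athletic equipment → 9.75% + 0.75% city = 10.5% → £18.44
Peanut butter £6.32: grocery items → 7.25% + 2.75% city = 10% → £0.63
Laundry detergent £9.42: everything else → 5% + 0% city = 5% → £0.47
Dresser £561.15: furniture → 4% + 0.5% city = 4.5% → £25.25
Board game £39.28: toys → 7.5% + 1.25% city = 8.75% → £3.44
Total tax = £0.45 + £8.16 + £3.09 + £2.53 + £18.44 + £0.63 + £0.47 + £25.25 + £3.44 = £62.46

£62.46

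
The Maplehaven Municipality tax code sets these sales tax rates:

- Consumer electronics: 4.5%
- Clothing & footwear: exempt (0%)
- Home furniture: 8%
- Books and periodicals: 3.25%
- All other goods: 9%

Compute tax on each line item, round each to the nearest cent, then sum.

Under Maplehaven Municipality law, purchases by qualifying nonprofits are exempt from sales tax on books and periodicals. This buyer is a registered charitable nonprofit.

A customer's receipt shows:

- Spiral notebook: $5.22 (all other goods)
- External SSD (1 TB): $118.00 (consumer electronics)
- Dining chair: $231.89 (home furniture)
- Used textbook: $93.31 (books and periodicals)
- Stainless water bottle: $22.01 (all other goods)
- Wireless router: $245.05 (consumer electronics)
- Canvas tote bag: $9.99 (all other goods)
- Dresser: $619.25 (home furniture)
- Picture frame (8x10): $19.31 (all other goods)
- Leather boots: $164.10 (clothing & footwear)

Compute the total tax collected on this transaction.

$89.52

Spiral notebook $5.22: all other goods → 9% → $0.47
External SSD (1 TB) $118.00: consumer electronics → 4.5% → $5.31
Dining chair $231.89: home furniture → 8% → $18.55
Used textbook $93.31: books and periodicals, buyer-exempt → 0% → $0.00
Stainless water bottle $22.01: all other goods → 9% → $1.98
Wireless router $245.05: consumer electronics → 4.5% → $11.03
Canvas tote bag $9.99: all other goods → 9% → $0.90
Dresser $619.25: home furniture → 8% → $49.54
Picture frame (8x10) $19.31: all other goods → 9% → $1.74
Leather boots $164.10: clothing & footwear → 0% → $0.00
Total tax = $0.47 + $5.31 + $18.55 + $1.98 + $11.03 + $0.90 + $49.54 + $1.74 = $89.52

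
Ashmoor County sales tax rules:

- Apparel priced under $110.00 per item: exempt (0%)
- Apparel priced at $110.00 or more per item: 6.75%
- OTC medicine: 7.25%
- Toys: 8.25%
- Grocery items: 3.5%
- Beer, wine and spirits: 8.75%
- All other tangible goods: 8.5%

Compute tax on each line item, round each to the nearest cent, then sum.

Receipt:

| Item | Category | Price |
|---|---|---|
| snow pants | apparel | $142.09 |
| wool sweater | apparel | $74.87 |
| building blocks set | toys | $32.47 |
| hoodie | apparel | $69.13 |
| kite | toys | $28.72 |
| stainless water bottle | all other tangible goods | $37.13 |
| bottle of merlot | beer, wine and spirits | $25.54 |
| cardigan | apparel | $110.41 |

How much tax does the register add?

Snow pants $142.09: apparel, $110.00 or more → 6.75% → $9.59
Wool sweater $74.87: apparel, under $110.00 → 0% → $0.00
Building blocks set $32.47: toys → 8.25% → $2.68
Hoodie $69.13: apparel, under $110.00 → 0% → $0.00
Kite $28.72: toys → 8.25% → $2.37
Stainless water bottle $37.13: all other tangible goods → 8.5% → $3.16
Bottle of merlot $25.54: beer, wine and spirits → 8.75% → $2.23
Cardigan $110.41: apparel, $110.00 or more → 6.75% → $7.45
Total tax = $9.59 + $2.68 + $2.37 + $3.16 + $2.23 + $7.45 = $27.48

$27.48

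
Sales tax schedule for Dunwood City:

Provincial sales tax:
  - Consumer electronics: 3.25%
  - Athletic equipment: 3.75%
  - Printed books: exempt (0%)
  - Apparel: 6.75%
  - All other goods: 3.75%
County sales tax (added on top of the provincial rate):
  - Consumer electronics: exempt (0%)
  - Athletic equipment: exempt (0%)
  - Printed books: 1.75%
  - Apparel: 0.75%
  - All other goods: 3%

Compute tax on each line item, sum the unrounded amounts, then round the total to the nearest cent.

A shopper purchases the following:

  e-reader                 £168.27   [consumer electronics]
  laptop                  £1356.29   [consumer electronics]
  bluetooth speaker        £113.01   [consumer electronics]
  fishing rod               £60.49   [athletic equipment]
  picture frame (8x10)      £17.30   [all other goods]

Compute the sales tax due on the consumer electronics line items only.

£53.22

E-reader £168.27: consumer electronics → 3.25% + 0% county = 3.25% → £5.468775
Laptop £1356.29: consumer electronics → 3.25% + 0% county = 3.25% → £44.079425
Bluetooth speaker £113.01: consumer electronics → 3.25% + 0% county = 3.25% → £3.672825
Tax on consumer electronics: unrounded sum = £53.221025 → £53.22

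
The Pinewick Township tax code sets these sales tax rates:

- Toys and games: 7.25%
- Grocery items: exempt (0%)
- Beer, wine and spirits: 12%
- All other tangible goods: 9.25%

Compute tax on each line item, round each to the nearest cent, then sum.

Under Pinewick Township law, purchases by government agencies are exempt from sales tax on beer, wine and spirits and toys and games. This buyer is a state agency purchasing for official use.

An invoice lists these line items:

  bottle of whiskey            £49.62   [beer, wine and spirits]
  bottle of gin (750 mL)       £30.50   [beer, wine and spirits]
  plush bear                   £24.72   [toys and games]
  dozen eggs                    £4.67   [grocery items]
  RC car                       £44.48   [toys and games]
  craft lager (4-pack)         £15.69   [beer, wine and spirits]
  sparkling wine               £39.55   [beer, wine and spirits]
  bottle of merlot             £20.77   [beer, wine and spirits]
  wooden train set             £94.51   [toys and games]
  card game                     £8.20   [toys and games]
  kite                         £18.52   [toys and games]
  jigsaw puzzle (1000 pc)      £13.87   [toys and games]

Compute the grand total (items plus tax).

£365.10

Bottle of whiskey £49.62: beer, wine and spirits, buyer-exempt → 0% → £0.00
Bottle of gin (750 mL) £30.50: beer, wine and spirits, buyer-exempt → 0% → £0.00
Plush bear £24.72: toys and games, buyer-exempt → 0% → £0.00
Dozen eggs £4.67: grocery items → 0% → £0.00
RC car £44.48: toys and games, buyer-exempt → 0% → £0.00
Craft lager (4-pack) £15.69: beer, wine and spirits, buyer-exempt → 0% → £0.00
Sparkling wine £39.55: beer, wine and spirits, buyer-exempt → 0% → £0.00
Bottle of merlot £20.77: beer, wine and spirits, buyer-exempt → 0% → £0.00
Wooden train set £94.51: toys and games, buyer-exempt → 0% → £0.00
Card game £8.20: toys and games, buyer-exempt → 0% → £0.00
Kite £18.52: toys and games, buyer-exempt → 0% → £0.00
Jigsaw puzzle (1000 pc) £13.87: toys and games, buyer-exempt → 0% → £0.00
Subtotal = £365.10; tax = £0.00; total due = £365.10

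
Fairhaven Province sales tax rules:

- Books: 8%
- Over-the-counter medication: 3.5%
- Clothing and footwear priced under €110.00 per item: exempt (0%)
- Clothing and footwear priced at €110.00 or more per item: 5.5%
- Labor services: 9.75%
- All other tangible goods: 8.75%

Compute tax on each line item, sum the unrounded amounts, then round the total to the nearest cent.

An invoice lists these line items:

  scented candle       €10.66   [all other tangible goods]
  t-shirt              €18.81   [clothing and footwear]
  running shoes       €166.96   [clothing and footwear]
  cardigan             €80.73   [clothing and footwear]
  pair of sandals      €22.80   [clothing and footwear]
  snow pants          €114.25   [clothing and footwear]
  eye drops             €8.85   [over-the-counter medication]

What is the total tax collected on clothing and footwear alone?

€15.47

T-shirt €18.81: clothing and footwear, under €110.00 → 0% → €0.00
Running shoes €166.96: clothing and footwear, €110.00 or more → 5.5% → €9.1828
Cardigan €80.73: clothing and footwear, under €110.00 → 0% → €0.00
Pair of sandals €22.80: clothing and footwear, under €110.00 → 0% → €0.00
Snow pants €114.25: clothing and footwear, €110.00 or more → 5.5% → €6.28375
Tax on clothing and footwear: unrounded sum = €15.46655 → €15.47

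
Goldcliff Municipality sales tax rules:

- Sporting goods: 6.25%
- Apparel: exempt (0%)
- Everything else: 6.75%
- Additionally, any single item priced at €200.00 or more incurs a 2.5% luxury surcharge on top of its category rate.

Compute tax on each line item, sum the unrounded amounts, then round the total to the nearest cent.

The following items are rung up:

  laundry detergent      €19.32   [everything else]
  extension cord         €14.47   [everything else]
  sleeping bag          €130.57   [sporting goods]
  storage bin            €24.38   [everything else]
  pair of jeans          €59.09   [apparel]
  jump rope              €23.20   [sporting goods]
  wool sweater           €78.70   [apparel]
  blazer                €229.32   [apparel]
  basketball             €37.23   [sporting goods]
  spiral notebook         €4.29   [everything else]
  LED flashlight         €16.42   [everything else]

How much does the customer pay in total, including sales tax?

€659.98

Laundry detergent €19.32: everything else → 6.75% → €1.3041
Extension cord €14.47: everything else → 6.75% → €0.976725
Sleeping bag €130.57: sporting goods → 6.25% → €8.160625
Storage bin €24.38: everything else → 6.75% → €1.64565
Pair of jeans €59.09: apparel → 0% → €0.00
Jump rope €23.20: sporting goods → 6.25% → €1.45
Wool sweater €78.70: apparel → 0% → €0.00
Blazer €229.32: apparel → 0% + 2.5% surcharge = 2.5% → €5.733
Basketball €37.23: sporting goods → 6.25% → €2.326875
Spiral notebook €4.29: everything else → 6.75% → €0.289575
LED flashlight €16.42: everything else → 6.75% → €1.10835
Subtotal = €636.99; unrounded tax = €22.9949 → €22.99; total due = €659.98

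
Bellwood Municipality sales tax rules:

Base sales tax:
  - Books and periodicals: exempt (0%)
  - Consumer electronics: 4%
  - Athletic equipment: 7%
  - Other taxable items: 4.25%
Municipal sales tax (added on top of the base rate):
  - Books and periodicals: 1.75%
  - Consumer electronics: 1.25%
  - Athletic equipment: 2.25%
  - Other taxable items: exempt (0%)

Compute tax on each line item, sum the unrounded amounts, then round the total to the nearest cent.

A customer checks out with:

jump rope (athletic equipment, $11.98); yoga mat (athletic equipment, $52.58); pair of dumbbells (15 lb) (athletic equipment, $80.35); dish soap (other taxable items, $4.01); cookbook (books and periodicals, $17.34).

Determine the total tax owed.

Jump rope $11.98: athletic equipment → 7% + 2.25% municipal = 9.25% → $1.10815
Yoga mat $52.58: athletic equipment → 7% + 2.25% municipal = 9.25% → $4.86365
Pair of dumbbells (15 lb) $80.35: athletic equipment → 7% + 2.25% municipal = 9.25% → $7.432375
Dish soap $4.01: other taxable items → 4.25% + 0% municipal = 4.25% → $0.170425
Cookbook $17.34: books and periodicals → 0% + 1.75% municipal = 1.75% → $0.30345
Unrounded tax sum = $13.87805 → $13.88

$13.88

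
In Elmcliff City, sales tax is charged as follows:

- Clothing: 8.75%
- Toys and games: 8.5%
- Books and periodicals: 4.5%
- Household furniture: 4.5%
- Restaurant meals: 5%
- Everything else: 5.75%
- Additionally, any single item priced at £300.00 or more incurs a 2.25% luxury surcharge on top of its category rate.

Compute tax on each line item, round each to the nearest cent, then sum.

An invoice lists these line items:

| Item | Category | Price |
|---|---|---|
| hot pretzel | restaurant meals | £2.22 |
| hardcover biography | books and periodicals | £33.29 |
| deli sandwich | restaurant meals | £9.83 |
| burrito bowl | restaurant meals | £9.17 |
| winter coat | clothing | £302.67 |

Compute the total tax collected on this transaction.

Hot pretzel £2.22: restaurant meals → 5% → £0.11
Hardcover biography £33.29: books and periodicals → 4.5% → £1.50
Deli sandwich £9.83: restaurant meals → 5% → £0.49
Burrito bowl £9.17: restaurant meals → 5% → £0.46
Winter coat £302.67: clothing → 8.75% + 2.25% surcharge = 11% → £33.29
Total tax = £0.11 + £1.50 + £0.49 + £0.46 + £33.29 = £35.85

£35.85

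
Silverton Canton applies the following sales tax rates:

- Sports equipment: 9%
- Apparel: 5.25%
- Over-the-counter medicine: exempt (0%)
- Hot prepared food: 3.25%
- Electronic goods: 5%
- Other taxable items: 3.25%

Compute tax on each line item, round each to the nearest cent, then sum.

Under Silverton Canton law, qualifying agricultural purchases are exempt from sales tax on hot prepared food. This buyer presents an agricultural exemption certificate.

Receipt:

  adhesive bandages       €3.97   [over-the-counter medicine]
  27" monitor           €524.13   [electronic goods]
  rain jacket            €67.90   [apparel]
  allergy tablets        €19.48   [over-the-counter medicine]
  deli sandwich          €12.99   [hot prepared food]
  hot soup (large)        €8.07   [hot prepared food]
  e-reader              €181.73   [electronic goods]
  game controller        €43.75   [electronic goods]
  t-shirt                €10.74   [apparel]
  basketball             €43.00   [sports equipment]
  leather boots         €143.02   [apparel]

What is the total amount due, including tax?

€1111.77

Adhesive bandages €3.97: over-the-counter medicine → 0% → €0.00
27" monitor €524.13: electronic goods → 5% → €26.21
Rain jacket €67.90: apparel → 5.25% → €3.56
Allergy tablets €19.48: over-the-counter medicine → 0% → €0.00
Deli sandwich €12.99: hot prepared food, buyer-exempt → 0% → €0.00
Hot soup (large) €8.07: hot prepared food, buyer-exempt → 0% → €0.00
E-reader €181.73: electronic goods → 5% → €9.09
Game controller €43.75: electronic goods → 5% → €2.19
T-shirt €10.74: apparel → 5.25% → €0.56
Basketball €43.00: sports equipment → 9% → €3.87
Leather boots €143.02: apparel → 5.25% → €7.51
Subtotal = €1058.78; tax = €52.99; total due = €1111.77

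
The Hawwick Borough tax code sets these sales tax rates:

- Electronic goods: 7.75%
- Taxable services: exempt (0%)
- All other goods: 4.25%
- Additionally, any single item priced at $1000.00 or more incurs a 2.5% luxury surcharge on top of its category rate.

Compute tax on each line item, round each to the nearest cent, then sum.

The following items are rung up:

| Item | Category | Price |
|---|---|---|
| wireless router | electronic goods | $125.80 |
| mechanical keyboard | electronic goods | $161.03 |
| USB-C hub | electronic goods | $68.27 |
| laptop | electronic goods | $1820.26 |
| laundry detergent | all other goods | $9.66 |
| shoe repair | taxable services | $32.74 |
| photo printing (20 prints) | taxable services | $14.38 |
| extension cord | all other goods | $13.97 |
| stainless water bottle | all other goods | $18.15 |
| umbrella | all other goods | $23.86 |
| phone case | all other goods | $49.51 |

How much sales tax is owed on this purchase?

Wireless router $125.80: electronic goods → 7.75% → $9.75
Mechanical keyboard $161.03: electronic goods → 7.75% → $12.48
USB-C hub $68.27: electronic goods → 7.75% → $5.29
Laptop $1820.26: electronic goods → 7.75% + 2.5% surcharge = 10.25% → $186.58
Laundry detergent $9.66: all other goods → 4.25% → $0.41
Shoe repair $32.74: taxable services → 0% → $0.00
Photo printing (20 prints) $14.38: taxable services → 0% → $0.00
Extension cord $13.97: all other goods → 4.25% → $0.59
Stainless water bottle $18.15: all other goods → 4.25% → $0.77
Umbrella $23.86: all other goods → 4.25% → $1.01
Phone case $49.51: all other goods → 4.25% → $2.10
Total tax = $9.75 + $12.48 + $5.29 + $186.58 + $0.41 + $0.59 + $0.77 + $1.01 + $2.10 = $218.98

$218.98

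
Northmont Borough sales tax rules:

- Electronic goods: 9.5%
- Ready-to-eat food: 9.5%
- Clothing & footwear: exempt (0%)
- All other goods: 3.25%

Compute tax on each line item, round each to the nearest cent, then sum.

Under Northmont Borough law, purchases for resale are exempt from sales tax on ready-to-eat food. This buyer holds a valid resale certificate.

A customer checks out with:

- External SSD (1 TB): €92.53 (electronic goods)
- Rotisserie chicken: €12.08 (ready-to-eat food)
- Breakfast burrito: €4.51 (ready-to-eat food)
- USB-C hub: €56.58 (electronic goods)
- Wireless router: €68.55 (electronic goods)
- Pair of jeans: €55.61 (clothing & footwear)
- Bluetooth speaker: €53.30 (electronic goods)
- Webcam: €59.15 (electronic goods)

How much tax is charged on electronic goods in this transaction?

€31.36

External SSD (1 TB) €92.53: electronic goods → 9.5% → €8.79
USB-C hub €56.58: electronic goods → 9.5% → €5.38
Wireless router €68.55: electronic goods → 9.5% → €6.51
Bluetooth speaker €53.30: electronic goods → 9.5% → €5.06
Webcam €59.15: electronic goods → 9.5% → €5.62
Tax on electronic goods = €8.79 + €5.38 + €6.51 + €5.06 + €5.62 = €31.36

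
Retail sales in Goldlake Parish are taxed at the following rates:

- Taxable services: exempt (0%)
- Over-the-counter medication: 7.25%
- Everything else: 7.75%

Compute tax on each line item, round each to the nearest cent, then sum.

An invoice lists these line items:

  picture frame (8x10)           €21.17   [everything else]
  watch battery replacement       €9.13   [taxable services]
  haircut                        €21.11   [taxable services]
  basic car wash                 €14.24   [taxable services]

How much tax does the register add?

Picture frame (8x10) €21.17: everything else → 7.75% → €1.64
Watch battery replacement €9.13: taxable services → 0% → €0.00
Haircut €21.11: taxable services → 0% → €0.00
Basic car wash €14.24: taxable services → 0% → €0.00
Total tax = €1.64

€1.64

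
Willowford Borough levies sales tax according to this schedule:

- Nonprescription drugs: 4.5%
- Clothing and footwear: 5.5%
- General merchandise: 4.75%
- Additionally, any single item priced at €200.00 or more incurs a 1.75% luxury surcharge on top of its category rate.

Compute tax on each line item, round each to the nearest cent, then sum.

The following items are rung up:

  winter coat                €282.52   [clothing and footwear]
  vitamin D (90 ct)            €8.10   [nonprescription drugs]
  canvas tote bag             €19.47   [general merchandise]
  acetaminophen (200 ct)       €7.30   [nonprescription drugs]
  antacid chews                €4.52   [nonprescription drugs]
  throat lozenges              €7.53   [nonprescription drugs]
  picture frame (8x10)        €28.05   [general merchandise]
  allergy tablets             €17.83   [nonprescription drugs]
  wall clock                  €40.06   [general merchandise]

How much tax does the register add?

Winter coat €282.52: clothing and footwear → 5.5% + 1.75% surcharge = 7.25% → €20.48
Vitamin D (90 ct) €8.10: nonprescription drugs → 4.5% → €0.36
Canvas tote bag €19.47: general merchandise → 4.75% → €0.92
Acetaminophen (200 ct) €7.30: nonprescription drugs → 4.5% → €0.33
Antacid chews €4.52: nonprescription drugs → 4.5% → €0.20
Throat lozenges €7.53: nonprescription drugs → 4.5% → €0.34
Picture frame (8x10) €28.05: general merchandise → 4.75% → €1.33
Allergy tablets €17.83: nonprescription drugs → 4.5% → €0.80
Wall clock €40.06: general merchandise → 4.75% → €1.90
Total tax = €20.48 + €0.36 + €0.92 + €0.33 + €0.20 + €0.34 + €1.33 + €0.80 + €1.90 = €26.66

€26.66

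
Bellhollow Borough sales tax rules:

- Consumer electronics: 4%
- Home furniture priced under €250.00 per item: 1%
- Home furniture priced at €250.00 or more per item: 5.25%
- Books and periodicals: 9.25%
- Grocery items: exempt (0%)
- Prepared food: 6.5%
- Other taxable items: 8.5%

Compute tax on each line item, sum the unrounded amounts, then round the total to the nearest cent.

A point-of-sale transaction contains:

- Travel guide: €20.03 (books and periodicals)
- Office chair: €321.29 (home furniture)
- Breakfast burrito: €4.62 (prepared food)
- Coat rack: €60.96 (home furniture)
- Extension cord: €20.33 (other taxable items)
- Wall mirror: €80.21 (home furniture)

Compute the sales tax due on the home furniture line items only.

€18.28

Office chair €321.29: home furniture, €250.00 or more → 5.25% → €16.867725
Coat rack €60.96: home furniture, under €250.00 → 1% → €0.6096
Wall mirror €80.21: home furniture, under €250.00 → 1% → €0.8021
Tax on home furniture: unrounded sum = €18.279425 → €18.28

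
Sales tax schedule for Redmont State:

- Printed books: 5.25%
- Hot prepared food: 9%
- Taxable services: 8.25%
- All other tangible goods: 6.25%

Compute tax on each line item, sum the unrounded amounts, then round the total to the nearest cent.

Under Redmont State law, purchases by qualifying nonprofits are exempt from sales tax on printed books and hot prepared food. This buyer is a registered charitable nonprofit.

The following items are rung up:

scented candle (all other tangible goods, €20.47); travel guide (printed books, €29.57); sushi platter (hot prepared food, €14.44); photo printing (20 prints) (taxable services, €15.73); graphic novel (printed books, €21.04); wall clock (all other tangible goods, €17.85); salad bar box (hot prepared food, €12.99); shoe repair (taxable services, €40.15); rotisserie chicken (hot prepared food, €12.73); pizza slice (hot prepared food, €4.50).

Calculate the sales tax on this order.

Scented candle €20.47: all other tangible goods → 6.25% → €1.279375
Travel guide €29.57: printed books, buyer-exempt → 0% → €0.00
Sushi platter €14.44: hot prepared food, buyer-exempt → 0% → €0.00
Photo printing (20 prints) €15.73: taxable services → 8.25% → €1.297725
Graphic novel €21.04: printed books, buyer-exempt → 0% → €0.00
Wall clock €17.85: all other tangible goods → 6.25% → €1.115625
Salad bar box €12.99: hot prepared food, buyer-exempt → 0% → €0.00
Shoe repair €40.15: taxable services → 8.25% → €3.312375
Rotisserie chicken €12.73: hot prepared food, buyer-exempt → 0% → €0.00
Pizza slice €4.50: hot prepared food, buyer-exempt → 0% → €0.00
Unrounded tax sum = €7.0051 → €7.01

€7.01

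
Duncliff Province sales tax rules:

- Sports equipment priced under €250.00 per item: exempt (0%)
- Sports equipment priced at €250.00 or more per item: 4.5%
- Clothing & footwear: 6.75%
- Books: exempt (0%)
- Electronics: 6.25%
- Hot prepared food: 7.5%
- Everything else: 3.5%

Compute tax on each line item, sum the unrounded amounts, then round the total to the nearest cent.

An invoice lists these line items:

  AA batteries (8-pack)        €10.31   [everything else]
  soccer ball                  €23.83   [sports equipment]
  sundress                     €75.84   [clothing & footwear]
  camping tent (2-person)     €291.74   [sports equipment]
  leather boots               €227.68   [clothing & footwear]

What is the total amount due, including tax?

AA batteries (8-pack) €10.31: everything else → 3.5% → €0.36085
Soccer ball €23.83: sports equipment, under €250.00 → 0% → €0.00
Sundress €75.84: clothing & footwear → 6.75% → €5.1192
Camping tent (2-person) €291.74: sports equipment, €250.00 or more → 4.5% → €13.1283
Leather boots €227.68: clothing & footwear → 6.75% → €15.3684
Subtotal = €629.40; unrounded tax = €33.97675 → €33.98; total due = €663.38

€663.38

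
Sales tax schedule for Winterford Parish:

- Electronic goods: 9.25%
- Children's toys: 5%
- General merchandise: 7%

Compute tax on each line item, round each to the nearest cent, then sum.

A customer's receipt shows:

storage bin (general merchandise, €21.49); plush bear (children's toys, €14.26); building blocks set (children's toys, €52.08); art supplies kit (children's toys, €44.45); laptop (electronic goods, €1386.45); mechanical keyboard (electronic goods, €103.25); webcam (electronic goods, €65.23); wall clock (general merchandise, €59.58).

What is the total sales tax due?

€155.03

Storage bin €21.49: general merchandise → 7% → €1.50
Plush bear €14.26: children's toys → 5% → €0.71
Building blocks set €52.08: children's toys → 5% → €2.60
Art supplies kit €44.45: children's toys → 5% → €2.22
Laptop €1386.45: electronic goods → 9.25% → €128.25
Mechanical keyboard €103.25: electronic goods → 9.25% → €9.55
Webcam €65.23: electronic goods → 9.25% → €6.03
Wall clock €59.58: general merchandise → 7% → €4.17
Total tax = €1.50 + €0.71 + €2.60 + €2.22 + €128.25 + €9.55 + €6.03 + €4.17 = €155.03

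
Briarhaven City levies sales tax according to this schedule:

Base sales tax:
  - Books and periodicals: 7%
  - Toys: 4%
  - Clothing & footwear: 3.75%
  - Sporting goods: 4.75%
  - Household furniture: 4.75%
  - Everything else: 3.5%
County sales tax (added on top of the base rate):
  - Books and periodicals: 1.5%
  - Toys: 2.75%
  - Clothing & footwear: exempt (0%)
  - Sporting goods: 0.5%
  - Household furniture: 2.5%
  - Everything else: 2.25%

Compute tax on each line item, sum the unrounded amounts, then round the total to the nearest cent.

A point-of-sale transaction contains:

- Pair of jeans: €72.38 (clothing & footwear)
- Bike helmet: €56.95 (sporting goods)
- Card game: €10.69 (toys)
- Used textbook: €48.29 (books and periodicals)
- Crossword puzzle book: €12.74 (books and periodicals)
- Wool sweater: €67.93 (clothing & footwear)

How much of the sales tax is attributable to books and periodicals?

Used textbook €48.29: books and periodicals → 7% + 1.5% county = 8.5% → €4.10465
Crossword puzzle book €12.74: books and periodicals → 7% + 1.5% county = 8.5% → €1.0829
Tax on books and periodicals: unrounded sum = €5.18755 → €5.19

€5.19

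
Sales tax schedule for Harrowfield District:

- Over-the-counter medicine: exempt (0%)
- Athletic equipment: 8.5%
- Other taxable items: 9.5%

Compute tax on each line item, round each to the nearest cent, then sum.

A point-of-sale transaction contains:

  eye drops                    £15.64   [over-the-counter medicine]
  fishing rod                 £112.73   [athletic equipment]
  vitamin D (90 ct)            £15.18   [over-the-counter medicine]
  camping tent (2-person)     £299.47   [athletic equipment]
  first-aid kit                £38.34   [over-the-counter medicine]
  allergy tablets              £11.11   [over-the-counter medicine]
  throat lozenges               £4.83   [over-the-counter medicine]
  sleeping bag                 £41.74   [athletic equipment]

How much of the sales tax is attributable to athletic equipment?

Fishing rod £112.73: athletic equipment → 8.5% → £9.58
Camping tent (2-person) £299.47: athletic equipment → 8.5% → £25.45
Sleeping bag £41.74: athletic equipment → 8.5% → £3.55
Tax on athletic equipment = £9.58 + £25.45 + £3.55 = £38.58

£38.58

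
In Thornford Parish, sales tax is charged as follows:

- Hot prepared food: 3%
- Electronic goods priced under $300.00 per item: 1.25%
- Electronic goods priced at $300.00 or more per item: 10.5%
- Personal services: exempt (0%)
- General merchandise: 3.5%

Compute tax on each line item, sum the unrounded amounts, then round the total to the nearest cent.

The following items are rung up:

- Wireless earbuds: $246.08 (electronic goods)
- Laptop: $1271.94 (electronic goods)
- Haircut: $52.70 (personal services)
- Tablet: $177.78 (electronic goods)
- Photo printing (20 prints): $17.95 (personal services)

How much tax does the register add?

Wireless earbuds $246.08: electronic goods, under $300.00 → 1.25% → $3.076
Laptop $1271.94: electronic goods, $300.00 or more → 10.5% → $133.5537
Haircut $52.70: personal services → 0% → $0.00
Tablet $177.78: electronic goods, under $300.00 → 1.25% → $2.22225
Photo printing (20 prints) $17.95: personal services → 0% → $0.00
Unrounded tax sum = $138.85195 → $138.85

$138.85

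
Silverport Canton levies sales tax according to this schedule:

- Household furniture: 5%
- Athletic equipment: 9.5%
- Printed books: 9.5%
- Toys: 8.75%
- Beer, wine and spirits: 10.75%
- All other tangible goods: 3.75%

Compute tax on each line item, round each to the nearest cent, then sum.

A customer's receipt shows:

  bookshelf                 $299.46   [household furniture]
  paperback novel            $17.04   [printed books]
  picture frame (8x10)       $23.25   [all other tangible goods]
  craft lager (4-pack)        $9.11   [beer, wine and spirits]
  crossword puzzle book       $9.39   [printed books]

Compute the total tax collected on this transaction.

$19.33

Bookshelf $299.46: household furniture → 5% → $14.97
Paperback novel $17.04: printed books → 9.5% → $1.62
Picture frame (8x10) $23.25: all other tangible goods → 3.75% → $0.87
Craft lager (4-pack) $9.11: beer, wine and spirits → 10.75% → $0.98
Crossword puzzle book $9.39: printed books → 9.5% → $0.89
Total tax = $14.97 + $1.62 + $0.87 + $0.98 + $0.89 = $19.33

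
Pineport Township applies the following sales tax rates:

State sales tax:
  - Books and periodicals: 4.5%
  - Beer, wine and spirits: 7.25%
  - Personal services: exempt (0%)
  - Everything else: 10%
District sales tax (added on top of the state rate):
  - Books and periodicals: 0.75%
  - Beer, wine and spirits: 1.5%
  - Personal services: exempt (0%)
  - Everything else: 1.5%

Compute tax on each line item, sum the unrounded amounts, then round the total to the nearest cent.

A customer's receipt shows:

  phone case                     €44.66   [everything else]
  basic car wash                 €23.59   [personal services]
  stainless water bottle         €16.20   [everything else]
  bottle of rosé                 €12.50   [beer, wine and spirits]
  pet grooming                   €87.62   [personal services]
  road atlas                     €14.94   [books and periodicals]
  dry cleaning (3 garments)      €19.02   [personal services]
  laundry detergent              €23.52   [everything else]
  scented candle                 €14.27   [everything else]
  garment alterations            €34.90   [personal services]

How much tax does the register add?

€13.22

Phone case €44.66: everything else → 10% + 1.5% district = 11.5% → €5.1359
Basic car wash €23.59: personal services → 0% + 0% district = 0% → €0.00
Stainless water bottle €16.20: everything else → 10% + 1.5% district = 11.5% → €1.863
Bottle of rosé €12.50: beer, wine and spirits → 7.25% + 1.5% district = 8.75% → €1.09375
Pet grooming €87.62: personal services → 0% + 0% district = 0% → €0.00
Road atlas €14.94: books and periodicals → 4.5% + 0.75% district = 5.25% → €0.78435
Dry cleaning (3 garments) €19.02: personal services → 0% + 0% district = 0% → €0.00
Laundry detergent €23.52: everything else → 10% + 1.5% district = 11.5% → €2.7048
Scented candle €14.27: everything else → 10% + 1.5% district = 11.5% → €1.64105
Garment alterations €34.90: personal services → 0% + 0% district = 0% → €0.00
Unrounded tax sum = €13.22285 → €13.22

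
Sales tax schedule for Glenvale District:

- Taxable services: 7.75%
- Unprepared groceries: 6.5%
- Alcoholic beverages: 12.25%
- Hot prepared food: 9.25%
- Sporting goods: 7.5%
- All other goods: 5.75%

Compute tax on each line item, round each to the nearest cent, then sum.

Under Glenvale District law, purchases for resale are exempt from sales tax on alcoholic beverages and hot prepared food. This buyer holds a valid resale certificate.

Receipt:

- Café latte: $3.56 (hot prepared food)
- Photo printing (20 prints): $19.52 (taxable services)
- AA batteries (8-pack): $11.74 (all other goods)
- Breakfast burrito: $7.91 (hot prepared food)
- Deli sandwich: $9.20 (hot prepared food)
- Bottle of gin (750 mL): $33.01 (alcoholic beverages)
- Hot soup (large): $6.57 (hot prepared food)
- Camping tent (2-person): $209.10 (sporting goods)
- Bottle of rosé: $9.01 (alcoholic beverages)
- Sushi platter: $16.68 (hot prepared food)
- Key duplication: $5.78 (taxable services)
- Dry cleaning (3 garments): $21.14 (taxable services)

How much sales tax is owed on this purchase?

$19.96

Café latte $3.56: hot prepared food, buyer-exempt → 0% → $0.00
Photo printing (20 prints) $19.52: taxable services → 7.75% → $1.51
AA batteries (8-pack) $11.74: all other goods → 5.75% → $0.68
Breakfast burrito $7.91: hot prepared food, buyer-exempt → 0% → $0.00
Deli sandwich $9.20: hot prepared food, buyer-exempt → 0% → $0.00
Bottle of gin (750 mL) $33.01: alcoholic beverages, buyer-exempt → 0% → $0.00
Hot soup (large) $6.57: hot prepared food, buyer-exempt → 0% → $0.00
Camping tent (2-person) $209.10: sporting goods → 7.5% → $15.68
Bottle of rosé $9.01: alcoholic beverages, buyer-exempt → 0% → $0.00
Sushi platter $16.68: hot prepared food, buyer-exempt → 0% → $0.00
Key duplication $5.78: taxable services → 7.75% → $0.45
Dry cleaning (3 garments) $21.14: taxable services → 7.75% → $1.64
Total tax = $1.51 + $0.68 + $15.68 + $0.45 + $1.64 = $19.96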